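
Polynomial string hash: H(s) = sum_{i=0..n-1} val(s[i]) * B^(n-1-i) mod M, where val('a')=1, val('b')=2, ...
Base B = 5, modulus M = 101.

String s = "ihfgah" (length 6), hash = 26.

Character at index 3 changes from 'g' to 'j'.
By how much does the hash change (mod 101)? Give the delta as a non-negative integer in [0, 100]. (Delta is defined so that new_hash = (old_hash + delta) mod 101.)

Delta formula: (val(new) - val(old)) * B^(n-1-k) mod M
  val('j') - val('g') = 10 - 7 = 3
  B^(n-1-k) = 5^2 mod 101 = 25
  Delta = 3 * 25 mod 101 = 75

Answer: 75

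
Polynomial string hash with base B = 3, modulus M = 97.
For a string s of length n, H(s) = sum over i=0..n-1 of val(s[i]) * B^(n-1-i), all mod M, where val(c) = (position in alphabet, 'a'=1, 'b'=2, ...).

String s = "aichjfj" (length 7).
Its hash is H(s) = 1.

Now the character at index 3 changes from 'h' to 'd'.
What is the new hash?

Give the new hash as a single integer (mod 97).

Answer: 87

Derivation:
val('h') = 8, val('d') = 4
Position k = 3, exponent = n-1-k = 3
B^3 mod M = 3^3 mod 97 = 27
Delta = (4 - 8) * 27 mod 97 = 86
New hash = (1 + 86) mod 97 = 87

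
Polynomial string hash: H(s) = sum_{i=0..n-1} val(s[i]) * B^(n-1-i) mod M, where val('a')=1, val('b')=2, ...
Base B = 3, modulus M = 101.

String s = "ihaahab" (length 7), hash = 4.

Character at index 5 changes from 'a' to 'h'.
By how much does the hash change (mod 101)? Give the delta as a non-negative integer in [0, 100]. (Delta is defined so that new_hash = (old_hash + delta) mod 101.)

Delta formula: (val(new) - val(old)) * B^(n-1-k) mod M
  val('h') - val('a') = 8 - 1 = 7
  B^(n-1-k) = 3^1 mod 101 = 3
  Delta = 7 * 3 mod 101 = 21

Answer: 21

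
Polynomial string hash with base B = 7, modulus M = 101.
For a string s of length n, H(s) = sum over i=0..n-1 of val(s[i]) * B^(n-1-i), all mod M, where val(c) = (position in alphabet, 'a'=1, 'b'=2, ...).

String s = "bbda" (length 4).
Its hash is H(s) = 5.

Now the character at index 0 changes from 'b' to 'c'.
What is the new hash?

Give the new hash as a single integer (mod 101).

Answer: 45

Derivation:
val('b') = 2, val('c') = 3
Position k = 0, exponent = n-1-k = 3
B^3 mod M = 7^3 mod 101 = 40
Delta = (3 - 2) * 40 mod 101 = 40
New hash = (5 + 40) mod 101 = 45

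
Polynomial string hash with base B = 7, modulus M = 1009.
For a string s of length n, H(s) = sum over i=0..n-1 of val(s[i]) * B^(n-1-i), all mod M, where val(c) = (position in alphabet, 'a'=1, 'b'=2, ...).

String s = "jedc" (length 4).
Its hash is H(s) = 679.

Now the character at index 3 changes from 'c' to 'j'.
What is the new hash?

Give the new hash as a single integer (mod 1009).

Answer: 686

Derivation:
val('c') = 3, val('j') = 10
Position k = 3, exponent = n-1-k = 0
B^0 mod M = 7^0 mod 1009 = 1
Delta = (10 - 3) * 1 mod 1009 = 7
New hash = (679 + 7) mod 1009 = 686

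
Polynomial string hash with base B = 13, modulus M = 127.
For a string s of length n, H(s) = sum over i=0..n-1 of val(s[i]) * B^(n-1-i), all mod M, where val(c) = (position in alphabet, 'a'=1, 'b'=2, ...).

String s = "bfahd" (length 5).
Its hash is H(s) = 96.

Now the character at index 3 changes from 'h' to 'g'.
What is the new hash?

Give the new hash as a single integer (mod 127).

val('h') = 8, val('g') = 7
Position k = 3, exponent = n-1-k = 1
B^1 mod M = 13^1 mod 127 = 13
Delta = (7 - 8) * 13 mod 127 = 114
New hash = (96 + 114) mod 127 = 83

Answer: 83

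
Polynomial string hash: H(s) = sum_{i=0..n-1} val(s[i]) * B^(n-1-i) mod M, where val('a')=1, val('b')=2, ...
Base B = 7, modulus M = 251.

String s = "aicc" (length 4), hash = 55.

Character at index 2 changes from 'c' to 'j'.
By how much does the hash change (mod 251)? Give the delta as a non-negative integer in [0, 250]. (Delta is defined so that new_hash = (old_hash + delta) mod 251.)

Delta formula: (val(new) - val(old)) * B^(n-1-k) mod M
  val('j') - val('c') = 10 - 3 = 7
  B^(n-1-k) = 7^1 mod 251 = 7
  Delta = 7 * 7 mod 251 = 49

Answer: 49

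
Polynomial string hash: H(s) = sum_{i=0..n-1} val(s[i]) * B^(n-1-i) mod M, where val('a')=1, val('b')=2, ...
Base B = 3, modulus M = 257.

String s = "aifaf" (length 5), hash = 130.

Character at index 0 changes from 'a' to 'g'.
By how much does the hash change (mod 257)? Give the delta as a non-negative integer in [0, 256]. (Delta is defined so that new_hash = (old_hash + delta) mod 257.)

Delta formula: (val(new) - val(old)) * B^(n-1-k) mod M
  val('g') - val('a') = 7 - 1 = 6
  B^(n-1-k) = 3^4 mod 257 = 81
  Delta = 6 * 81 mod 257 = 229

Answer: 229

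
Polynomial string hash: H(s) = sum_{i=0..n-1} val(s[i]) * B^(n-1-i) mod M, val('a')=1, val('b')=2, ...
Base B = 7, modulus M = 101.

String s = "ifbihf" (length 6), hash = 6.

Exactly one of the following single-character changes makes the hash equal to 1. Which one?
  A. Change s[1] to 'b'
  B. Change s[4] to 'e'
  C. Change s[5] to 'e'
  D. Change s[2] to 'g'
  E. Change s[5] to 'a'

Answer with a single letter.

Option A: s[1]='f'->'b', delta=(2-6)*7^4 mod 101 = 92, hash=6+92 mod 101 = 98
Option B: s[4]='h'->'e', delta=(5-8)*7^1 mod 101 = 80, hash=6+80 mod 101 = 86
Option C: s[5]='f'->'e', delta=(5-6)*7^0 mod 101 = 100, hash=6+100 mod 101 = 5
Option D: s[2]='b'->'g', delta=(7-2)*7^3 mod 101 = 99, hash=6+99 mod 101 = 4
Option E: s[5]='f'->'a', delta=(1-6)*7^0 mod 101 = 96, hash=6+96 mod 101 = 1 <-- target

Answer: E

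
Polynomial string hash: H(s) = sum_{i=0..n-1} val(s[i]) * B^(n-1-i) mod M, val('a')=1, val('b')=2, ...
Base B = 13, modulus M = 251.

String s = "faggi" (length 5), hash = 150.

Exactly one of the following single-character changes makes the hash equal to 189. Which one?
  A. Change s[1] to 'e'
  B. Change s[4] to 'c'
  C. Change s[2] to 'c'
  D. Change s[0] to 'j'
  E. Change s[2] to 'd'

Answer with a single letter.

Option A: s[1]='a'->'e', delta=(5-1)*13^3 mod 251 = 3, hash=150+3 mod 251 = 153
Option B: s[4]='i'->'c', delta=(3-9)*13^0 mod 251 = 245, hash=150+245 mod 251 = 144
Option C: s[2]='g'->'c', delta=(3-7)*13^2 mod 251 = 77, hash=150+77 mod 251 = 227
Option D: s[0]='f'->'j', delta=(10-6)*13^4 mod 251 = 39, hash=150+39 mod 251 = 189 <-- target
Option E: s[2]='g'->'d', delta=(4-7)*13^2 mod 251 = 246, hash=150+246 mod 251 = 145

Answer: D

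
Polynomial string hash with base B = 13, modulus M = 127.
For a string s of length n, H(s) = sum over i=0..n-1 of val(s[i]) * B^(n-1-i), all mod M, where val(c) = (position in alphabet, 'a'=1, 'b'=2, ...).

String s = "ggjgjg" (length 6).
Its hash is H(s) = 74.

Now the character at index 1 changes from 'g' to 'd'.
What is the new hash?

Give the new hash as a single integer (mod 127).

Answer: 116

Derivation:
val('g') = 7, val('d') = 4
Position k = 1, exponent = n-1-k = 4
B^4 mod M = 13^4 mod 127 = 113
Delta = (4 - 7) * 113 mod 127 = 42
New hash = (74 + 42) mod 127 = 116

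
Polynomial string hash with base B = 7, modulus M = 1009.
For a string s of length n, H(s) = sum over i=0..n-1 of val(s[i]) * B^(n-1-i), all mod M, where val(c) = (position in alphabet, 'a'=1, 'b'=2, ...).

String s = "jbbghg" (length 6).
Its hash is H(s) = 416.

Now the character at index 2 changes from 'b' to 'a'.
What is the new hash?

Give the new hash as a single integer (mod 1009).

Answer: 73

Derivation:
val('b') = 2, val('a') = 1
Position k = 2, exponent = n-1-k = 3
B^3 mod M = 7^3 mod 1009 = 343
Delta = (1 - 2) * 343 mod 1009 = 666
New hash = (416 + 666) mod 1009 = 73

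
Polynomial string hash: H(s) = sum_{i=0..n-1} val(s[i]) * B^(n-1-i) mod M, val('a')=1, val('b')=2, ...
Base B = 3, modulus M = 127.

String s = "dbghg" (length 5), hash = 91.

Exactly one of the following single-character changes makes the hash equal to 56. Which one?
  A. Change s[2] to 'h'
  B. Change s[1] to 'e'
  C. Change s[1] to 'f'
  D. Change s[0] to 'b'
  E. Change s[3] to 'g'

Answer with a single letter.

Option A: s[2]='g'->'h', delta=(8-7)*3^2 mod 127 = 9, hash=91+9 mod 127 = 100
Option B: s[1]='b'->'e', delta=(5-2)*3^3 mod 127 = 81, hash=91+81 mod 127 = 45
Option C: s[1]='b'->'f', delta=(6-2)*3^3 mod 127 = 108, hash=91+108 mod 127 = 72
Option D: s[0]='d'->'b', delta=(2-4)*3^4 mod 127 = 92, hash=91+92 mod 127 = 56 <-- target
Option E: s[3]='h'->'g', delta=(7-8)*3^1 mod 127 = 124, hash=91+124 mod 127 = 88

Answer: D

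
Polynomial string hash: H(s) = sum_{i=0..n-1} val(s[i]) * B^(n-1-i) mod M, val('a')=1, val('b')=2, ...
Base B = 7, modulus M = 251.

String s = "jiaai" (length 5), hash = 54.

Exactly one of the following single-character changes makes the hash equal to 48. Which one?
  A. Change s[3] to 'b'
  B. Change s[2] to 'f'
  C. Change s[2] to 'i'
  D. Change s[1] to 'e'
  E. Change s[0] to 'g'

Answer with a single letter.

Answer: B

Derivation:
Option A: s[3]='a'->'b', delta=(2-1)*7^1 mod 251 = 7, hash=54+7 mod 251 = 61
Option B: s[2]='a'->'f', delta=(6-1)*7^2 mod 251 = 245, hash=54+245 mod 251 = 48 <-- target
Option C: s[2]='a'->'i', delta=(9-1)*7^2 mod 251 = 141, hash=54+141 mod 251 = 195
Option D: s[1]='i'->'e', delta=(5-9)*7^3 mod 251 = 134, hash=54+134 mod 251 = 188
Option E: s[0]='j'->'g', delta=(7-10)*7^4 mod 251 = 76, hash=54+76 mod 251 = 130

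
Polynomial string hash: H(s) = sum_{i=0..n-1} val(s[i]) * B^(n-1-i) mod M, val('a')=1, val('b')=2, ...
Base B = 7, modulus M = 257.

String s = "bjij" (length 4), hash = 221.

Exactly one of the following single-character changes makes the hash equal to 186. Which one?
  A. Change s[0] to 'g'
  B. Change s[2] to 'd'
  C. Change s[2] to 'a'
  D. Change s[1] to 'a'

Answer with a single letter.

Option A: s[0]='b'->'g', delta=(7-2)*7^3 mod 257 = 173, hash=221+173 mod 257 = 137
Option B: s[2]='i'->'d', delta=(4-9)*7^1 mod 257 = 222, hash=221+222 mod 257 = 186 <-- target
Option C: s[2]='i'->'a', delta=(1-9)*7^1 mod 257 = 201, hash=221+201 mod 257 = 165
Option D: s[1]='j'->'a', delta=(1-10)*7^2 mod 257 = 73, hash=221+73 mod 257 = 37

Answer: B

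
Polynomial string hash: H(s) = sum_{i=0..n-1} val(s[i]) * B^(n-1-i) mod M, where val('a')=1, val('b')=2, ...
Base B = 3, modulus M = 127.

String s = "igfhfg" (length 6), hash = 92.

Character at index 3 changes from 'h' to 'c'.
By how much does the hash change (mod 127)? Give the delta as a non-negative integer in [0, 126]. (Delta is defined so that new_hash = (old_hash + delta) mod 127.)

Answer: 82

Derivation:
Delta formula: (val(new) - val(old)) * B^(n-1-k) mod M
  val('c') - val('h') = 3 - 8 = -5
  B^(n-1-k) = 3^2 mod 127 = 9
  Delta = -5 * 9 mod 127 = 82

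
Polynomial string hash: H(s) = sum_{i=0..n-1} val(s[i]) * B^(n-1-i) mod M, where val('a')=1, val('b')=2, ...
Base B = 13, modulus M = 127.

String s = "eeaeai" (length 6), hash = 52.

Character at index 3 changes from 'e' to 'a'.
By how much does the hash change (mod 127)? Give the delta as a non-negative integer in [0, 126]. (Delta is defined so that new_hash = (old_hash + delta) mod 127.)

Answer: 86

Derivation:
Delta formula: (val(new) - val(old)) * B^(n-1-k) mod M
  val('a') - val('e') = 1 - 5 = -4
  B^(n-1-k) = 13^2 mod 127 = 42
  Delta = -4 * 42 mod 127 = 86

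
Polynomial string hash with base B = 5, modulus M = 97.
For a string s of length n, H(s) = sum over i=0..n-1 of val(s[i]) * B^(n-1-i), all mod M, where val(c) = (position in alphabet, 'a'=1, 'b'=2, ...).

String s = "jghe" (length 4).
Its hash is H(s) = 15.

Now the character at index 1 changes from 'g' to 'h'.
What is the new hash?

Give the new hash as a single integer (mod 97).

Answer: 40

Derivation:
val('g') = 7, val('h') = 8
Position k = 1, exponent = n-1-k = 2
B^2 mod M = 5^2 mod 97 = 25
Delta = (8 - 7) * 25 mod 97 = 25
New hash = (15 + 25) mod 97 = 40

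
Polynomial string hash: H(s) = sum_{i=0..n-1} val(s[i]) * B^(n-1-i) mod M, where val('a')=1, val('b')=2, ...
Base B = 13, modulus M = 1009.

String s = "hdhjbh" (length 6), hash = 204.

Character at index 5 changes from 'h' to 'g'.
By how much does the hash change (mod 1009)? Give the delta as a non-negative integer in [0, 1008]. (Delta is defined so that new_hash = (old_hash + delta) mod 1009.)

Delta formula: (val(new) - val(old)) * B^(n-1-k) mod M
  val('g') - val('h') = 7 - 8 = -1
  B^(n-1-k) = 13^0 mod 1009 = 1
  Delta = -1 * 1 mod 1009 = 1008

Answer: 1008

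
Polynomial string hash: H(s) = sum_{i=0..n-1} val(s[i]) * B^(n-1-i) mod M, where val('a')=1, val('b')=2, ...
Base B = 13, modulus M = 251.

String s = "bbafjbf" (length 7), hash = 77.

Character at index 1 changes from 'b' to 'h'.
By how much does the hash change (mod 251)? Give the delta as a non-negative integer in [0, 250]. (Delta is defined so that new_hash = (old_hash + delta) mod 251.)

Delta formula: (val(new) - val(old)) * B^(n-1-k) mod M
  val('h') - val('b') = 8 - 2 = 6
  B^(n-1-k) = 13^5 mod 251 = 64
  Delta = 6 * 64 mod 251 = 133

Answer: 133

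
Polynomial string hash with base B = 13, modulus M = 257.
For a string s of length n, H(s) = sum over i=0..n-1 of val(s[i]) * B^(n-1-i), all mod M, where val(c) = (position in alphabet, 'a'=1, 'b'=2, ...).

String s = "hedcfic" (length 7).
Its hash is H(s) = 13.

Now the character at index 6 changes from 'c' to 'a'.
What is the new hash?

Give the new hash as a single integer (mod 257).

val('c') = 3, val('a') = 1
Position k = 6, exponent = n-1-k = 0
B^0 mod M = 13^0 mod 257 = 1
Delta = (1 - 3) * 1 mod 257 = 255
New hash = (13 + 255) mod 257 = 11

Answer: 11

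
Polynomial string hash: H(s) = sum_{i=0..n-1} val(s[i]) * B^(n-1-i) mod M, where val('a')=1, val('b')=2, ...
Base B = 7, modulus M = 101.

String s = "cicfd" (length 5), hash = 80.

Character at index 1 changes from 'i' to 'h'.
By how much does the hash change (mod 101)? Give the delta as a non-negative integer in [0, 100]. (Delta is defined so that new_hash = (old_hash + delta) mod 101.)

Delta formula: (val(new) - val(old)) * B^(n-1-k) mod M
  val('h') - val('i') = 8 - 9 = -1
  B^(n-1-k) = 7^3 mod 101 = 40
  Delta = -1 * 40 mod 101 = 61

Answer: 61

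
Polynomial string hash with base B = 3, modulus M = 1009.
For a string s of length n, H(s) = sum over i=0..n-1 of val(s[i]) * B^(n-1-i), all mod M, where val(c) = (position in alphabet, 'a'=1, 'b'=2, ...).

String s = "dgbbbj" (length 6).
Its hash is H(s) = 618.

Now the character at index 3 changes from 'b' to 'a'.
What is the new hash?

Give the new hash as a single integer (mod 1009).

Answer: 609

Derivation:
val('b') = 2, val('a') = 1
Position k = 3, exponent = n-1-k = 2
B^2 mod M = 3^2 mod 1009 = 9
Delta = (1 - 2) * 9 mod 1009 = 1000
New hash = (618 + 1000) mod 1009 = 609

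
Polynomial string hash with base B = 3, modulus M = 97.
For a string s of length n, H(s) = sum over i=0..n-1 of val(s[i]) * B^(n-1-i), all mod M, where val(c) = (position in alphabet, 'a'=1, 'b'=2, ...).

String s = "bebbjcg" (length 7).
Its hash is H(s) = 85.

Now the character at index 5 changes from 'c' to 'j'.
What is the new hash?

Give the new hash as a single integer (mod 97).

val('c') = 3, val('j') = 10
Position k = 5, exponent = n-1-k = 1
B^1 mod M = 3^1 mod 97 = 3
Delta = (10 - 3) * 3 mod 97 = 21
New hash = (85 + 21) mod 97 = 9

Answer: 9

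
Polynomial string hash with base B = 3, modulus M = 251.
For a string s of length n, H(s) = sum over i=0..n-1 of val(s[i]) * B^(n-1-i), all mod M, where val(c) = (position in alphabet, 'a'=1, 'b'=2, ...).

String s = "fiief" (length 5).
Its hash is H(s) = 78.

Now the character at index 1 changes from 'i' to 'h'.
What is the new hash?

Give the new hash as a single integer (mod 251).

val('i') = 9, val('h') = 8
Position k = 1, exponent = n-1-k = 3
B^3 mod M = 3^3 mod 251 = 27
Delta = (8 - 9) * 27 mod 251 = 224
New hash = (78 + 224) mod 251 = 51

Answer: 51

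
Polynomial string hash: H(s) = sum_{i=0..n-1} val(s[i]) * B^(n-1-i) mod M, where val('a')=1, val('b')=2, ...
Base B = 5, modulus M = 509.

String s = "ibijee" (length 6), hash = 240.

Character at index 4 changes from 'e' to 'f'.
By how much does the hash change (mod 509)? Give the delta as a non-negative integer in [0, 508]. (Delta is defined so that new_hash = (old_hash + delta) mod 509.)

Delta formula: (val(new) - val(old)) * B^(n-1-k) mod M
  val('f') - val('e') = 6 - 5 = 1
  B^(n-1-k) = 5^1 mod 509 = 5
  Delta = 1 * 5 mod 509 = 5

Answer: 5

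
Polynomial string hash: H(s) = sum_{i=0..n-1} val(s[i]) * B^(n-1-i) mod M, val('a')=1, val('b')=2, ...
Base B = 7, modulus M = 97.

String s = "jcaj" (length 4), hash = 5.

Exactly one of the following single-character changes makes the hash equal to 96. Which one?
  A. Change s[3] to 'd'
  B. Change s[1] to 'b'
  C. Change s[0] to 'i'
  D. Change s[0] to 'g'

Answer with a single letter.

Answer: A

Derivation:
Option A: s[3]='j'->'d', delta=(4-10)*7^0 mod 97 = 91, hash=5+91 mod 97 = 96 <-- target
Option B: s[1]='c'->'b', delta=(2-3)*7^2 mod 97 = 48, hash=5+48 mod 97 = 53
Option C: s[0]='j'->'i', delta=(9-10)*7^3 mod 97 = 45, hash=5+45 mod 97 = 50
Option D: s[0]='j'->'g', delta=(7-10)*7^3 mod 97 = 38, hash=5+38 mod 97 = 43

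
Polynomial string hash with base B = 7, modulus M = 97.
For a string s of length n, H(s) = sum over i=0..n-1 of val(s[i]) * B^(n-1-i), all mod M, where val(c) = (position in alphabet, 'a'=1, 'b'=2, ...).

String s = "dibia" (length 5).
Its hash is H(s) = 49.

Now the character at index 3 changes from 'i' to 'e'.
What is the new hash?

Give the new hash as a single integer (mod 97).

Answer: 21

Derivation:
val('i') = 9, val('e') = 5
Position k = 3, exponent = n-1-k = 1
B^1 mod M = 7^1 mod 97 = 7
Delta = (5 - 9) * 7 mod 97 = 69
New hash = (49 + 69) mod 97 = 21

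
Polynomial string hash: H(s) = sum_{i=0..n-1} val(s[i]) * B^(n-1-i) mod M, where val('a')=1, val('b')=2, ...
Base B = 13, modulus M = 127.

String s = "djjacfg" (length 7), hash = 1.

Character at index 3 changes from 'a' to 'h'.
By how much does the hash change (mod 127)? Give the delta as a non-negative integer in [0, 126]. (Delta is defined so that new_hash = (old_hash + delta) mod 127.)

Answer: 12

Derivation:
Delta formula: (val(new) - val(old)) * B^(n-1-k) mod M
  val('h') - val('a') = 8 - 1 = 7
  B^(n-1-k) = 13^3 mod 127 = 38
  Delta = 7 * 38 mod 127 = 12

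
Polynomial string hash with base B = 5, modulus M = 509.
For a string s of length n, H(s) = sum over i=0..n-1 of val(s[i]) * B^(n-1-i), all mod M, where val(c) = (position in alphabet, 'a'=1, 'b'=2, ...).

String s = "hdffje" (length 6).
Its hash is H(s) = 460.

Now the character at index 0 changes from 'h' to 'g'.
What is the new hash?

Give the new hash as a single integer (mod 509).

val('h') = 8, val('g') = 7
Position k = 0, exponent = n-1-k = 5
B^5 mod M = 5^5 mod 509 = 71
Delta = (7 - 8) * 71 mod 509 = 438
New hash = (460 + 438) mod 509 = 389

Answer: 389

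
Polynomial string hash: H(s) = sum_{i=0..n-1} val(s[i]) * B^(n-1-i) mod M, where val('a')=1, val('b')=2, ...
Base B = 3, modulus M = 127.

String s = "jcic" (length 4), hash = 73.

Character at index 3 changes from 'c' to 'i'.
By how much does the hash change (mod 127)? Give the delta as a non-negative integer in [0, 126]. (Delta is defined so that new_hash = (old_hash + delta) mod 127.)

Delta formula: (val(new) - val(old)) * B^(n-1-k) mod M
  val('i') - val('c') = 9 - 3 = 6
  B^(n-1-k) = 3^0 mod 127 = 1
  Delta = 6 * 1 mod 127 = 6

Answer: 6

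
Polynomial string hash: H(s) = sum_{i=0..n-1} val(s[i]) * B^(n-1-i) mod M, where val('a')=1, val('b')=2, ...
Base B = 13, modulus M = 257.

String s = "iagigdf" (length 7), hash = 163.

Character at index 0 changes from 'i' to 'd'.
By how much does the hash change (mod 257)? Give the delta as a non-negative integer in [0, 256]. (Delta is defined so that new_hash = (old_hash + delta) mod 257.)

Answer: 54

Derivation:
Delta formula: (val(new) - val(old)) * B^(n-1-k) mod M
  val('d') - val('i') = 4 - 9 = -5
  B^(n-1-k) = 13^6 mod 257 = 92
  Delta = -5 * 92 mod 257 = 54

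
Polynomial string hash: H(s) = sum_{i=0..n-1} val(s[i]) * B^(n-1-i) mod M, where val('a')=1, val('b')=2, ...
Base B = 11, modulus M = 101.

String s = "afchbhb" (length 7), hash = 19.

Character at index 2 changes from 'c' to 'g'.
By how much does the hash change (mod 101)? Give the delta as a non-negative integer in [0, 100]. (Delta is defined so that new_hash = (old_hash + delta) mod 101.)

Delta formula: (val(new) - val(old)) * B^(n-1-k) mod M
  val('g') - val('c') = 7 - 3 = 4
  B^(n-1-k) = 11^4 mod 101 = 97
  Delta = 4 * 97 mod 101 = 85

Answer: 85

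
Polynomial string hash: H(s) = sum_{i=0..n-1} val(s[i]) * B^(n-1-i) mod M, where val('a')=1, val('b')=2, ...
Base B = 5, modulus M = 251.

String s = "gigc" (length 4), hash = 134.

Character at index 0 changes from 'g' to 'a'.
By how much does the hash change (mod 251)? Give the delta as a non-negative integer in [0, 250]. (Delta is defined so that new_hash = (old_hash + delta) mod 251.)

Delta formula: (val(new) - val(old)) * B^(n-1-k) mod M
  val('a') - val('g') = 1 - 7 = -6
  B^(n-1-k) = 5^3 mod 251 = 125
  Delta = -6 * 125 mod 251 = 3

Answer: 3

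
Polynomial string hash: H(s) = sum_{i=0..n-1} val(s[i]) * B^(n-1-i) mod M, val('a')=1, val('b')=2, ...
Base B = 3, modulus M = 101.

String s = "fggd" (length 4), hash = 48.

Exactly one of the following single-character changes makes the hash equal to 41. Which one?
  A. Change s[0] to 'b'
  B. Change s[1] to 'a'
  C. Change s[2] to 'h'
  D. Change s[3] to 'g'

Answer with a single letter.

Option A: s[0]='f'->'b', delta=(2-6)*3^3 mod 101 = 94, hash=48+94 mod 101 = 41 <-- target
Option B: s[1]='g'->'a', delta=(1-7)*3^2 mod 101 = 47, hash=48+47 mod 101 = 95
Option C: s[2]='g'->'h', delta=(8-7)*3^1 mod 101 = 3, hash=48+3 mod 101 = 51
Option D: s[3]='d'->'g', delta=(7-4)*3^0 mod 101 = 3, hash=48+3 mod 101 = 51

Answer: A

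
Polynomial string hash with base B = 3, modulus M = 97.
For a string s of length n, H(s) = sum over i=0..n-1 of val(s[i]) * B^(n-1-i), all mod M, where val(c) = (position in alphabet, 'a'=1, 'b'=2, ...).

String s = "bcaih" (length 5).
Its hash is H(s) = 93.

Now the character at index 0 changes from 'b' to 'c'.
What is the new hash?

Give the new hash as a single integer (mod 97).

val('b') = 2, val('c') = 3
Position k = 0, exponent = n-1-k = 4
B^4 mod M = 3^4 mod 97 = 81
Delta = (3 - 2) * 81 mod 97 = 81
New hash = (93 + 81) mod 97 = 77

Answer: 77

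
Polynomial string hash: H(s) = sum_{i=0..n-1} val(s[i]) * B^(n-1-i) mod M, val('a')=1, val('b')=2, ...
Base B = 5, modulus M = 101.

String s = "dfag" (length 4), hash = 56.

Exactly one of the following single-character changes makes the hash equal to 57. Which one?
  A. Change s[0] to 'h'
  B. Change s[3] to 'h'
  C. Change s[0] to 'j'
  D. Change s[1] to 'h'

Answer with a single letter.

Answer: B

Derivation:
Option A: s[0]='d'->'h', delta=(8-4)*5^3 mod 101 = 96, hash=56+96 mod 101 = 51
Option B: s[3]='g'->'h', delta=(8-7)*5^0 mod 101 = 1, hash=56+1 mod 101 = 57 <-- target
Option C: s[0]='d'->'j', delta=(10-4)*5^3 mod 101 = 43, hash=56+43 mod 101 = 99
Option D: s[1]='f'->'h', delta=(8-6)*5^2 mod 101 = 50, hash=56+50 mod 101 = 5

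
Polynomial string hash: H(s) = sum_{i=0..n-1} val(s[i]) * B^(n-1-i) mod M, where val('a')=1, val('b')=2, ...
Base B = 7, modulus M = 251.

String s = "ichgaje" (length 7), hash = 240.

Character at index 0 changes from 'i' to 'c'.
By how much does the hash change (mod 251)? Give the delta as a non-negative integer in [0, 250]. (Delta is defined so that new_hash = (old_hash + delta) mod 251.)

Answer: 169

Derivation:
Delta formula: (val(new) - val(old)) * B^(n-1-k) mod M
  val('c') - val('i') = 3 - 9 = -6
  B^(n-1-k) = 7^6 mod 251 = 181
  Delta = -6 * 181 mod 251 = 169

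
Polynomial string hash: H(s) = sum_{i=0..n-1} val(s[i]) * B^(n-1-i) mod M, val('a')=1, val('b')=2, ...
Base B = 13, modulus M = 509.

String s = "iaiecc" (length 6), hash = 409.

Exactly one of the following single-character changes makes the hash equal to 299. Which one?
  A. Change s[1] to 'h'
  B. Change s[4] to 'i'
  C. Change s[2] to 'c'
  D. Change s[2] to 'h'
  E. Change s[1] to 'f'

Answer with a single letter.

Option A: s[1]='a'->'h', delta=(8-1)*13^4 mod 509 = 399, hash=409+399 mod 509 = 299 <-- target
Option B: s[4]='c'->'i', delta=(9-3)*13^1 mod 509 = 78, hash=409+78 mod 509 = 487
Option C: s[2]='i'->'c', delta=(3-9)*13^3 mod 509 = 52, hash=409+52 mod 509 = 461
Option D: s[2]='i'->'h', delta=(8-9)*13^3 mod 509 = 348, hash=409+348 mod 509 = 248
Option E: s[1]='a'->'f', delta=(6-1)*13^4 mod 509 = 285, hash=409+285 mod 509 = 185

Answer: A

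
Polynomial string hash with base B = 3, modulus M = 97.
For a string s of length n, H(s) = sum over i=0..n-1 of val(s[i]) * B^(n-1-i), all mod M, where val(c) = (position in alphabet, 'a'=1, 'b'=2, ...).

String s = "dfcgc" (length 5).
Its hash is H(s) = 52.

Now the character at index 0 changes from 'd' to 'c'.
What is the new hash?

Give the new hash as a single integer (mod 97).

Answer: 68

Derivation:
val('d') = 4, val('c') = 3
Position k = 0, exponent = n-1-k = 4
B^4 mod M = 3^4 mod 97 = 81
Delta = (3 - 4) * 81 mod 97 = 16
New hash = (52 + 16) mod 97 = 68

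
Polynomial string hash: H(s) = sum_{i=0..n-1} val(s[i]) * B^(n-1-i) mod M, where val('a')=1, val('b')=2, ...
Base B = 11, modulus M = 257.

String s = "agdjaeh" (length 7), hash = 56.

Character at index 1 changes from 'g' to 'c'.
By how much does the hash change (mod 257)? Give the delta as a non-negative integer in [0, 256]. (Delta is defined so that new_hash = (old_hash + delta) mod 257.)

Answer: 95

Derivation:
Delta formula: (val(new) - val(old)) * B^(n-1-k) mod M
  val('c') - val('g') = 3 - 7 = -4
  B^(n-1-k) = 11^5 mod 257 = 169
  Delta = -4 * 169 mod 257 = 95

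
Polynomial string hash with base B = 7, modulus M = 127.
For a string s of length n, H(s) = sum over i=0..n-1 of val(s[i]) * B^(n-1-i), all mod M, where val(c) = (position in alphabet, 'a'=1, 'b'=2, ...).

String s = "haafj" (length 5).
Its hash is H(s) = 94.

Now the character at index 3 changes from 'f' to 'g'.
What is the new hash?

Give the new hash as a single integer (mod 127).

Answer: 101

Derivation:
val('f') = 6, val('g') = 7
Position k = 3, exponent = n-1-k = 1
B^1 mod M = 7^1 mod 127 = 7
Delta = (7 - 6) * 7 mod 127 = 7
New hash = (94 + 7) mod 127 = 101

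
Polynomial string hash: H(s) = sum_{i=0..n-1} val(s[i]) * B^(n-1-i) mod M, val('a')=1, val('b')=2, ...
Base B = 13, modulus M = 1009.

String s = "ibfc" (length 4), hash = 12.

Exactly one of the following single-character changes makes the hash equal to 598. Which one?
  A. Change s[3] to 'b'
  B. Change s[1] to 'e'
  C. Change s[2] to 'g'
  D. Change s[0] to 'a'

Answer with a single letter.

Option A: s[3]='c'->'b', delta=(2-3)*13^0 mod 1009 = 1008, hash=12+1008 mod 1009 = 11
Option B: s[1]='b'->'e', delta=(5-2)*13^2 mod 1009 = 507, hash=12+507 mod 1009 = 519
Option C: s[2]='f'->'g', delta=(7-6)*13^1 mod 1009 = 13, hash=12+13 mod 1009 = 25
Option D: s[0]='i'->'a', delta=(1-9)*13^3 mod 1009 = 586, hash=12+586 mod 1009 = 598 <-- target

Answer: D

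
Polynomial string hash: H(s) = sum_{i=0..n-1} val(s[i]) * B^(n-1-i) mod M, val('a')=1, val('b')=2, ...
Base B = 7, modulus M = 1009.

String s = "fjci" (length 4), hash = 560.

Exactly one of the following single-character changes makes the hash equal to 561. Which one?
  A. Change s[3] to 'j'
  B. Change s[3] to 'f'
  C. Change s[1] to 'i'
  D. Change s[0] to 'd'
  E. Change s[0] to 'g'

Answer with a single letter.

Option A: s[3]='i'->'j', delta=(10-9)*7^0 mod 1009 = 1, hash=560+1 mod 1009 = 561 <-- target
Option B: s[3]='i'->'f', delta=(6-9)*7^0 mod 1009 = 1006, hash=560+1006 mod 1009 = 557
Option C: s[1]='j'->'i', delta=(9-10)*7^2 mod 1009 = 960, hash=560+960 mod 1009 = 511
Option D: s[0]='f'->'d', delta=(4-6)*7^3 mod 1009 = 323, hash=560+323 mod 1009 = 883
Option E: s[0]='f'->'g', delta=(7-6)*7^3 mod 1009 = 343, hash=560+343 mod 1009 = 903

Answer: A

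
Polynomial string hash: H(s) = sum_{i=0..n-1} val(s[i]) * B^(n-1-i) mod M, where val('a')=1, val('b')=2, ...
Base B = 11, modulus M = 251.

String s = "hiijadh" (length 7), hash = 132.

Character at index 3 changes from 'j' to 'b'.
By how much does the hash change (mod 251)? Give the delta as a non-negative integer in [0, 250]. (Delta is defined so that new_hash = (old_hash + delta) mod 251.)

Delta formula: (val(new) - val(old)) * B^(n-1-k) mod M
  val('b') - val('j') = 2 - 10 = -8
  B^(n-1-k) = 11^3 mod 251 = 76
  Delta = -8 * 76 mod 251 = 145

Answer: 145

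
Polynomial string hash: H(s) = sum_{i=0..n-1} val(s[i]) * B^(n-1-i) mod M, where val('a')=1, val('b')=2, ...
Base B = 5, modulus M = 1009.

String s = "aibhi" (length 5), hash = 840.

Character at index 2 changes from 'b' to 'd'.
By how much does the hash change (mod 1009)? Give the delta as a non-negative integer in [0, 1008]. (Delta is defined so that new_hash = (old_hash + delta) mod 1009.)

Answer: 50

Derivation:
Delta formula: (val(new) - val(old)) * B^(n-1-k) mod M
  val('d') - val('b') = 4 - 2 = 2
  B^(n-1-k) = 5^2 mod 1009 = 25
  Delta = 2 * 25 mod 1009 = 50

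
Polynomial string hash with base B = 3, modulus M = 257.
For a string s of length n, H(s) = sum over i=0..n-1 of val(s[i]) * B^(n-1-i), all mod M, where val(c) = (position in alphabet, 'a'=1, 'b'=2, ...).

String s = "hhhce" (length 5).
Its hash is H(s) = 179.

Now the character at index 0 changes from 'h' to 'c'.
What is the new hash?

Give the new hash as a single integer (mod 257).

Answer: 31

Derivation:
val('h') = 8, val('c') = 3
Position k = 0, exponent = n-1-k = 4
B^4 mod M = 3^4 mod 257 = 81
Delta = (3 - 8) * 81 mod 257 = 109
New hash = (179 + 109) mod 257 = 31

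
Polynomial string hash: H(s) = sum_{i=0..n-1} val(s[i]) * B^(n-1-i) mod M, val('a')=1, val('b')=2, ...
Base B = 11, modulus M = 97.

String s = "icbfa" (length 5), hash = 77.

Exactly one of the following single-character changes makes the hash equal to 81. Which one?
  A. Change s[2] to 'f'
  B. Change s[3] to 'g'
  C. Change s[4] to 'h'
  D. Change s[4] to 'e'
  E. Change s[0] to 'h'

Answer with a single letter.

Answer: D

Derivation:
Option A: s[2]='b'->'f', delta=(6-2)*11^2 mod 97 = 96, hash=77+96 mod 97 = 76
Option B: s[3]='f'->'g', delta=(7-6)*11^1 mod 97 = 11, hash=77+11 mod 97 = 88
Option C: s[4]='a'->'h', delta=(8-1)*11^0 mod 97 = 7, hash=77+7 mod 97 = 84
Option D: s[4]='a'->'e', delta=(5-1)*11^0 mod 97 = 4, hash=77+4 mod 97 = 81 <-- target
Option E: s[0]='i'->'h', delta=(8-9)*11^4 mod 97 = 6, hash=77+6 mod 97 = 83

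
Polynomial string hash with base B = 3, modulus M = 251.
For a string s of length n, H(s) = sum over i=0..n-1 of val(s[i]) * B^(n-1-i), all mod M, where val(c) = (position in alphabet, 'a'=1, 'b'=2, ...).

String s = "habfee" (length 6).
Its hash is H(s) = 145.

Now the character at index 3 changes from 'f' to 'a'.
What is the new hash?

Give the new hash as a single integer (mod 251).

val('f') = 6, val('a') = 1
Position k = 3, exponent = n-1-k = 2
B^2 mod M = 3^2 mod 251 = 9
Delta = (1 - 6) * 9 mod 251 = 206
New hash = (145 + 206) mod 251 = 100

Answer: 100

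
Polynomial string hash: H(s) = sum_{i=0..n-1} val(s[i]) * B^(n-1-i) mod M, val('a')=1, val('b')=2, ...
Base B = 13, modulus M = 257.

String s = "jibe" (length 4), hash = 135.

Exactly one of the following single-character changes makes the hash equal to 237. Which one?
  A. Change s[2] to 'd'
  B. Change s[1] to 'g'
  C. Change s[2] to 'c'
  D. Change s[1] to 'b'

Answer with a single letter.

Option A: s[2]='b'->'d', delta=(4-2)*13^1 mod 257 = 26, hash=135+26 mod 257 = 161
Option B: s[1]='i'->'g', delta=(7-9)*13^2 mod 257 = 176, hash=135+176 mod 257 = 54
Option C: s[2]='b'->'c', delta=(3-2)*13^1 mod 257 = 13, hash=135+13 mod 257 = 148
Option D: s[1]='i'->'b', delta=(2-9)*13^2 mod 257 = 102, hash=135+102 mod 257 = 237 <-- target

Answer: D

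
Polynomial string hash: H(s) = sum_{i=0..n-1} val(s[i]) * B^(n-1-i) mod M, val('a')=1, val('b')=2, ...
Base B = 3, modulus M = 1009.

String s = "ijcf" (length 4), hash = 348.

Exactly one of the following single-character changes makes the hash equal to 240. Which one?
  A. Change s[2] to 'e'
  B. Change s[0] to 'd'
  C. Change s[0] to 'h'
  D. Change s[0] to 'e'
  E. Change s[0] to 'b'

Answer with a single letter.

Option A: s[2]='c'->'e', delta=(5-3)*3^1 mod 1009 = 6, hash=348+6 mod 1009 = 354
Option B: s[0]='i'->'d', delta=(4-9)*3^3 mod 1009 = 874, hash=348+874 mod 1009 = 213
Option C: s[0]='i'->'h', delta=(8-9)*3^3 mod 1009 = 982, hash=348+982 mod 1009 = 321
Option D: s[0]='i'->'e', delta=(5-9)*3^3 mod 1009 = 901, hash=348+901 mod 1009 = 240 <-- target
Option E: s[0]='i'->'b', delta=(2-9)*3^3 mod 1009 = 820, hash=348+820 mod 1009 = 159

Answer: D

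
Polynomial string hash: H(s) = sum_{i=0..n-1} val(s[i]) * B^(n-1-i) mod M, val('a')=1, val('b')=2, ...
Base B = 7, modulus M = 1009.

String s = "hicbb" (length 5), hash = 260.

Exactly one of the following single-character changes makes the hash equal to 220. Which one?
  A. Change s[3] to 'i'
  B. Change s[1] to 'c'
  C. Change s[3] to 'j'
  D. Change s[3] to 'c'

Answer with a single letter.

Answer: B

Derivation:
Option A: s[3]='b'->'i', delta=(9-2)*7^1 mod 1009 = 49, hash=260+49 mod 1009 = 309
Option B: s[1]='i'->'c', delta=(3-9)*7^3 mod 1009 = 969, hash=260+969 mod 1009 = 220 <-- target
Option C: s[3]='b'->'j', delta=(10-2)*7^1 mod 1009 = 56, hash=260+56 mod 1009 = 316
Option D: s[3]='b'->'c', delta=(3-2)*7^1 mod 1009 = 7, hash=260+7 mod 1009 = 267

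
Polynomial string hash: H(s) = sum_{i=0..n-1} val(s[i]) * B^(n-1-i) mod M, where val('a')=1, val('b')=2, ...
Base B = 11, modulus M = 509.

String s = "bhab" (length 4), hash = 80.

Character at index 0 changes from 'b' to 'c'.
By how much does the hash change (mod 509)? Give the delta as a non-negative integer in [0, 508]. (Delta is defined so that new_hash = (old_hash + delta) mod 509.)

Answer: 313

Derivation:
Delta formula: (val(new) - val(old)) * B^(n-1-k) mod M
  val('c') - val('b') = 3 - 2 = 1
  B^(n-1-k) = 11^3 mod 509 = 313
  Delta = 1 * 313 mod 509 = 313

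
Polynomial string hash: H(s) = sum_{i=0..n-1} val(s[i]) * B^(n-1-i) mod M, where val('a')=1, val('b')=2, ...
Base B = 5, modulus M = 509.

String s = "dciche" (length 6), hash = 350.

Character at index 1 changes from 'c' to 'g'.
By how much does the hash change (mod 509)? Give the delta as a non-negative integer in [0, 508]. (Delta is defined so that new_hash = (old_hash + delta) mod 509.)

Delta formula: (val(new) - val(old)) * B^(n-1-k) mod M
  val('g') - val('c') = 7 - 3 = 4
  B^(n-1-k) = 5^4 mod 509 = 116
  Delta = 4 * 116 mod 509 = 464

Answer: 464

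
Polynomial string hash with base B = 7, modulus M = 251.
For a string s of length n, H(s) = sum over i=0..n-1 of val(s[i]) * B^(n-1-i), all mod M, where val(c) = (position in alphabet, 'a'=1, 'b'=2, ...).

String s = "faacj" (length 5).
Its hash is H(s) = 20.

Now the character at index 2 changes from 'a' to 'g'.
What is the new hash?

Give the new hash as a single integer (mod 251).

val('a') = 1, val('g') = 7
Position k = 2, exponent = n-1-k = 2
B^2 mod M = 7^2 mod 251 = 49
Delta = (7 - 1) * 49 mod 251 = 43
New hash = (20 + 43) mod 251 = 63

Answer: 63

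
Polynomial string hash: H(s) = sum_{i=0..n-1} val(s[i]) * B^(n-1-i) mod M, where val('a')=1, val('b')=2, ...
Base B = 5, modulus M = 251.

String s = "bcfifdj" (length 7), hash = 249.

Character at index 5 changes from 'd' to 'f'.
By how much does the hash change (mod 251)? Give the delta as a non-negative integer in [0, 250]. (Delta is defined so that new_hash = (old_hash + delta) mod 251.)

Delta formula: (val(new) - val(old)) * B^(n-1-k) mod M
  val('f') - val('d') = 6 - 4 = 2
  B^(n-1-k) = 5^1 mod 251 = 5
  Delta = 2 * 5 mod 251 = 10

Answer: 10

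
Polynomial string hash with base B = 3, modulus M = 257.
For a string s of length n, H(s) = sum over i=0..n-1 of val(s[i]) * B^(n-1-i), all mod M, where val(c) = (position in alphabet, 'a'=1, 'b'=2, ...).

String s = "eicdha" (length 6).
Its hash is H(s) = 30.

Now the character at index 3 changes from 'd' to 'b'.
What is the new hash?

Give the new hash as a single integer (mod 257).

Answer: 12

Derivation:
val('d') = 4, val('b') = 2
Position k = 3, exponent = n-1-k = 2
B^2 mod M = 3^2 mod 257 = 9
Delta = (2 - 4) * 9 mod 257 = 239
New hash = (30 + 239) mod 257 = 12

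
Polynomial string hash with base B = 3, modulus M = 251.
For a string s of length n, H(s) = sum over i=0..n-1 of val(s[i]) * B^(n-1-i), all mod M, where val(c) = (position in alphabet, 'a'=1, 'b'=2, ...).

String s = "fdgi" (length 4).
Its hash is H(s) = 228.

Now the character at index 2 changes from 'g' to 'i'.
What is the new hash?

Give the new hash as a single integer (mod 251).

Answer: 234

Derivation:
val('g') = 7, val('i') = 9
Position k = 2, exponent = n-1-k = 1
B^1 mod M = 3^1 mod 251 = 3
Delta = (9 - 7) * 3 mod 251 = 6
New hash = (228 + 6) mod 251 = 234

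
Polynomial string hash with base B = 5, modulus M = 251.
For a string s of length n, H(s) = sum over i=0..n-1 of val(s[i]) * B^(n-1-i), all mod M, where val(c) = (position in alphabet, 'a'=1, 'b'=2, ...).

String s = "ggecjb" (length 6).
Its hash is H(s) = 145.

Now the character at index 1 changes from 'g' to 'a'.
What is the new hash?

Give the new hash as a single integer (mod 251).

val('g') = 7, val('a') = 1
Position k = 1, exponent = n-1-k = 4
B^4 mod M = 5^4 mod 251 = 123
Delta = (1 - 7) * 123 mod 251 = 15
New hash = (145 + 15) mod 251 = 160

Answer: 160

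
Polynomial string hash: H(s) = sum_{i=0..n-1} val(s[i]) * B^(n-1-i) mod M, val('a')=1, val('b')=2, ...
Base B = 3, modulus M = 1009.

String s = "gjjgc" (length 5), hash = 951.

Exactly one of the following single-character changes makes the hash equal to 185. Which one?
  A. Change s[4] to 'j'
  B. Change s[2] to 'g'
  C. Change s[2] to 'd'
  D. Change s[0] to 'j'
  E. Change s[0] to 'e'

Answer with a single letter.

Answer: D

Derivation:
Option A: s[4]='c'->'j', delta=(10-3)*3^0 mod 1009 = 7, hash=951+7 mod 1009 = 958
Option B: s[2]='j'->'g', delta=(7-10)*3^2 mod 1009 = 982, hash=951+982 mod 1009 = 924
Option C: s[2]='j'->'d', delta=(4-10)*3^2 mod 1009 = 955, hash=951+955 mod 1009 = 897
Option D: s[0]='g'->'j', delta=(10-7)*3^4 mod 1009 = 243, hash=951+243 mod 1009 = 185 <-- target
Option E: s[0]='g'->'e', delta=(5-7)*3^4 mod 1009 = 847, hash=951+847 mod 1009 = 789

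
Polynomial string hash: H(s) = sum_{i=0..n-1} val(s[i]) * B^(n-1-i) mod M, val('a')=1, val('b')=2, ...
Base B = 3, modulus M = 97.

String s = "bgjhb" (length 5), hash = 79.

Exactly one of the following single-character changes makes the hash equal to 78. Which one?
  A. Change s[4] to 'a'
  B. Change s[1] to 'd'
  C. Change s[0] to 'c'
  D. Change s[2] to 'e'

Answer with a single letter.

Answer: A

Derivation:
Option A: s[4]='b'->'a', delta=(1-2)*3^0 mod 97 = 96, hash=79+96 mod 97 = 78 <-- target
Option B: s[1]='g'->'d', delta=(4-7)*3^3 mod 97 = 16, hash=79+16 mod 97 = 95
Option C: s[0]='b'->'c', delta=(3-2)*3^4 mod 97 = 81, hash=79+81 mod 97 = 63
Option D: s[2]='j'->'e', delta=(5-10)*3^2 mod 97 = 52, hash=79+52 mod 97 = 34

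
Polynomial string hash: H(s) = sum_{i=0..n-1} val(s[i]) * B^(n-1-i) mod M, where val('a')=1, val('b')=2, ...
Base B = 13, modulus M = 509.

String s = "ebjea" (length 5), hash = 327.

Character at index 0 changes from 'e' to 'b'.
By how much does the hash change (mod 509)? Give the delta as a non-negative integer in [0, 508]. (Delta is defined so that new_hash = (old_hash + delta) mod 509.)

Delta formula: (val(new) - val(old)) * B^(n-1-k) mod M
  val('b') - val('e') = 2 - 5 = -3
  B^(n-1-k) = 13^4 mod 509 = 57
  Delta = -3 * 57 mod 509 = 338

Answer: 338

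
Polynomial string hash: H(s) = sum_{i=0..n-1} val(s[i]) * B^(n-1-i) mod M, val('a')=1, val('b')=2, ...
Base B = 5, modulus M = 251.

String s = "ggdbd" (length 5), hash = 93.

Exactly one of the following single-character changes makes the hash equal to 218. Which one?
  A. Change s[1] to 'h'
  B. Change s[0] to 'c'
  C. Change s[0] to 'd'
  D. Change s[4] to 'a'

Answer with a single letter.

Option A: s[1]='g'->'h', delta=(8-7)*5^3 mod 251 = 125, hash=93+125 mod 251 = 218 <-- target
Option B: s[0]='g'->'c', delta=(3-7)*5^4 mod 251 = 10, hash=93+10 mod 251 = 103
Option C: s[0]='g'->'d', delta=(4-7)*5^4 mod 251 = 133, hash=93+133 mod 251 = 226
Option D: s[4]='d'->'a', delta=(1-4)*5^0 mod 251 = 248, hash=93+248 mod 251 = 90

Answer: A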